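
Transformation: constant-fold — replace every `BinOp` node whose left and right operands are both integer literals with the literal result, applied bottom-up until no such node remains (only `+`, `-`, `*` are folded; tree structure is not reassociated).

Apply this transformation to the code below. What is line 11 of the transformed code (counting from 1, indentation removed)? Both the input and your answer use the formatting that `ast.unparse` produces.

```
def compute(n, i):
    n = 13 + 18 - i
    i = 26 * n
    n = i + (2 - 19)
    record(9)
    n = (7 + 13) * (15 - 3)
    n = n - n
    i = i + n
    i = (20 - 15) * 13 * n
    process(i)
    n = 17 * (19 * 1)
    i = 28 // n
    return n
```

Transformed code:
def compute(n, i):
    n = 31 - i
    i = 26 * n
    n = i + -17
    record(9)
    n = 240
    n = n - n
    i = i + n
    i = 65 * n
    process(i)
    n = 323
    i = 28 // n
    return n

n = 323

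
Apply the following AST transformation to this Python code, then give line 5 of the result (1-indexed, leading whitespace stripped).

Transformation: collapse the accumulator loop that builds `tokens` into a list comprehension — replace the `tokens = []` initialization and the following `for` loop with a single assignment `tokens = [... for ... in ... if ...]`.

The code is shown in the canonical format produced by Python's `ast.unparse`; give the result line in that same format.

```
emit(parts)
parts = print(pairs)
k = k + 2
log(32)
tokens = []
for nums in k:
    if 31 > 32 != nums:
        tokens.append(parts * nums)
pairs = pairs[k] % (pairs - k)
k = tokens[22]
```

tokens = [parts * nums for nums in k if 31 > 32 != nums]

Transformed code:
emit(parts)
parts = print(pairs)
k = k + 2
log(32)
tokens = [parts * nums for nums in k if 31 > 32 != nums]
pairs = pairs[k] % (pairs - k)
k = tokens[22]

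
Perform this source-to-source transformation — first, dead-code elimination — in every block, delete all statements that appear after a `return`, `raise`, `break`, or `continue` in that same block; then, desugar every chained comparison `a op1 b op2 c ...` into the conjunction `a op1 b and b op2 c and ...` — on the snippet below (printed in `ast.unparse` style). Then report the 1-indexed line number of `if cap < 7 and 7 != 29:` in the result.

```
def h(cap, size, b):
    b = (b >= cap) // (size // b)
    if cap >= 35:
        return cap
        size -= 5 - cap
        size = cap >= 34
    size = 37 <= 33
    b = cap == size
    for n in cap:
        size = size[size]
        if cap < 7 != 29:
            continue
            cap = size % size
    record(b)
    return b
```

9

Transformed code:
def h(cap, size, b):
    b = (b >= cap) // (size // b)
    if cap >= 35:
        return cap
    size = 37 <= 33
    b = cap == size
    for n in cap:
        size = size[size]
        if cap < 7 and 7 != 29:
            continue
    record(b)
    return b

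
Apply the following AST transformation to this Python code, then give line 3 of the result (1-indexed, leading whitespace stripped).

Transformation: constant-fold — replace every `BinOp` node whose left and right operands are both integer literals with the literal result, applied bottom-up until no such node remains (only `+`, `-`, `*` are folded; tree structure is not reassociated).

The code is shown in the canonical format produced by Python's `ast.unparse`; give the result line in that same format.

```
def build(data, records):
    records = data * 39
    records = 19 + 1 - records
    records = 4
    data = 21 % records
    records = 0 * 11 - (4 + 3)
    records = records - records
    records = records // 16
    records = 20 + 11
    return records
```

records = 20 - records

Transformed code:
def build(data, records):
    records = data * 39
    records = 20 - records
    records = 4
    data = 21 % records
    records = -7
    records = records - records
    records = records // 16
    records = 31
    return records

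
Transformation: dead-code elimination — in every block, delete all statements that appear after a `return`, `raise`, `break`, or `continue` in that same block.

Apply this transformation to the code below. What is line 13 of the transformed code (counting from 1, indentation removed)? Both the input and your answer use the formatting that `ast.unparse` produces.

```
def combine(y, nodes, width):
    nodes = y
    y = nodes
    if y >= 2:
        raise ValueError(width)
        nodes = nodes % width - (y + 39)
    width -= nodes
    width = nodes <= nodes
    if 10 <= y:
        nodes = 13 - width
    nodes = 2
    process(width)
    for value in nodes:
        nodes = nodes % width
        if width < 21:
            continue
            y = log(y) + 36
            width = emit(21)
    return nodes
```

Transformed code:
def combine(y, nodes, width):
    nodes = y
    y = nodes
    if y >= 2:
        raise ValueError(width)
    width -= nodes
    width = nodes <= nodes
    if 10 <= y:
        nodes = 13 - width
    nodes = 2
    process(width)
    for value in nodes:
        nodes = nodes % width
        if width < 21:
            continue
    return nodes

nodes = nodes % width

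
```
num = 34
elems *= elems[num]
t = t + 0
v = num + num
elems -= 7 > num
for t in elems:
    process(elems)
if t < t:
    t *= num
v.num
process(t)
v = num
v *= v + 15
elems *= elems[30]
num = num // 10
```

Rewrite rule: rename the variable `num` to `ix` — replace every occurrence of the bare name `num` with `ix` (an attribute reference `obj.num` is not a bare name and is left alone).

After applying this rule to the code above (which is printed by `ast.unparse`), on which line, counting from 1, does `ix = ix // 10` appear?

15

Transformed code:
ix = 34
elems *= elems[ix]
t = t + 0
v = ix + ix
elems -= 7 > ix
for t in elems:
    process(elems)
if t < t:
    t *= ix
v.num
process(t)
v = ix
v *= v + 15
elems *= elems[30]
ix = ix // 10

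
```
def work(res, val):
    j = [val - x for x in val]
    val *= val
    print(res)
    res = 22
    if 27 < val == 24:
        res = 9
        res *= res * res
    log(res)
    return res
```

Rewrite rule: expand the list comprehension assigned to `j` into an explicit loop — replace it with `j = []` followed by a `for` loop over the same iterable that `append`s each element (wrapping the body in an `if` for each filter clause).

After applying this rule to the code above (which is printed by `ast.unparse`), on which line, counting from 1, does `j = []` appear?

Transformed code:
def work(res, val):
    j = []
    for x in val:
        j.append(val - x)
    val *= val
    print(res)
    res = 22
    if 27 < val == 24:
        res = 9
        res *= res * res
    log(res)
    return res

2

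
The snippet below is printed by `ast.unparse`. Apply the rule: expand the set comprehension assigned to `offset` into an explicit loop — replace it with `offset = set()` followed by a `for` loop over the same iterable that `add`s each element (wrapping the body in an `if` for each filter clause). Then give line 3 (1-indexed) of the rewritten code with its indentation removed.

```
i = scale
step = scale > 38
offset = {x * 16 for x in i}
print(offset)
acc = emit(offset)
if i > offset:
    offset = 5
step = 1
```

Transformed code:
i = scale
step = scale > 38
offset = set()
for x in i:
    offset.add(x * 16)
print(offset)
acc = emit(offset)
if i > offset:
    offset = 5
step = 1

offset = set()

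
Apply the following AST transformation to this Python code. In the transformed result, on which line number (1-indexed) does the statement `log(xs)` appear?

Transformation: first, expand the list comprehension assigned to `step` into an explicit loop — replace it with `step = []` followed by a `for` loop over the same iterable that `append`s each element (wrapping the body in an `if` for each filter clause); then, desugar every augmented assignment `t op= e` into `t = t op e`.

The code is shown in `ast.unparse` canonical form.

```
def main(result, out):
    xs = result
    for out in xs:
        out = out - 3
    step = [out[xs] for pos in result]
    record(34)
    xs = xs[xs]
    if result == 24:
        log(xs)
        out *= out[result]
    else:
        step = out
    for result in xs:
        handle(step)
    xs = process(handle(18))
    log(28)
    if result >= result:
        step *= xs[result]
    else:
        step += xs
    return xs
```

Transformed code:
def main(result, out):
    xs = result
    for out in xs:
        out = out - 3
    step = []
    for pos in result:
        step.append(out[xs])
    record(34)
    xs = xs[xs]
    if result == 24:
        log(xs)
        out = out * out[result]
    else:
        step = out
    for result in xs:
        handle(step)
    xs = process(handle(18))
    log(28)
    if result >= result:
        step = step * xs[result]
    else:
        step = step + xs
    return xs

11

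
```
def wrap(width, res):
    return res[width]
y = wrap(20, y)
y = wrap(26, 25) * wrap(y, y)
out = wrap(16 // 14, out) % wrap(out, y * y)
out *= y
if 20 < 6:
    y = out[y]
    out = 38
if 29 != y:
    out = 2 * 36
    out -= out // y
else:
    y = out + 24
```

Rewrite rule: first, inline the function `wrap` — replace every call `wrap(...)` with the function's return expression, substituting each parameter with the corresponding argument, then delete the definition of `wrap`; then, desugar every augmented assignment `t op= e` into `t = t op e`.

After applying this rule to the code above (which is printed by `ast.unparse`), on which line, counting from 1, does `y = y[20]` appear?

1

Transformed code:
y = y[20]
y = 25[26] * y[y]
out = out[16 // 14] % (y * y)[out]
out = out * y
if 20 < 6:
    y = out[y]
    out = 38
if 29 != y:
    out = 2 * 36
    out = out - out // y
else:
    y = out + 24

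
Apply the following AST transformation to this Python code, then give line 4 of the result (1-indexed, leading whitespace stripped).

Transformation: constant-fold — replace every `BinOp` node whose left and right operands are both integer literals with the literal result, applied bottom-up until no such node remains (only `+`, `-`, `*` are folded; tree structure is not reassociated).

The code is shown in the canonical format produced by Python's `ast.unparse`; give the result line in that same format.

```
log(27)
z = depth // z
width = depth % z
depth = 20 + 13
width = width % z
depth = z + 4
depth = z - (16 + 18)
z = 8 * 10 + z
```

depth = 33

Transformed code:
log(27)
z = depth // z
width = depth % z
depth = 33
width = width % z
depth = z + 4
depth = z - 34
z = 80 + z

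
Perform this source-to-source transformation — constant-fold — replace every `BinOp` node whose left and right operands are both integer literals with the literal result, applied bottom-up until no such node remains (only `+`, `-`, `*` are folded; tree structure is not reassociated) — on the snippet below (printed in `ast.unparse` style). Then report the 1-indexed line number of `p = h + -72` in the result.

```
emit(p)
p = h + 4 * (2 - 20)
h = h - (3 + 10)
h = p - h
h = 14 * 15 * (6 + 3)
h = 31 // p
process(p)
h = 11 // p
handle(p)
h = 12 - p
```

2

Transformed code:
emit(p)
p = h + -72
h = h - 13
h = p - h
h = 1890
h = 31 // p
process(p)
h = 11 // p
handle(p)
h = 12 - p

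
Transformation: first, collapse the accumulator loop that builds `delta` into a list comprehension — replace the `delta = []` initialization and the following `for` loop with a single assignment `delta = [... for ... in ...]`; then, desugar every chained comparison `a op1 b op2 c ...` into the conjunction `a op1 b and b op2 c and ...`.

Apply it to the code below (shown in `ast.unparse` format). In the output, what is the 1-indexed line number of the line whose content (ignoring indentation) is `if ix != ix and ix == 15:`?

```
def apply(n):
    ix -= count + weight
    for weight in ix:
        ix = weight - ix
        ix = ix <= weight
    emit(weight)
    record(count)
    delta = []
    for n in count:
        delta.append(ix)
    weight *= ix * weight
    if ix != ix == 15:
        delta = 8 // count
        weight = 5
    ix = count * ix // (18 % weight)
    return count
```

Transformed code:
def apply(n):
    ix -= count + weight
    for weight in ix:
        ix = weight - ix
        ix = ix <= weight
    emit(weight)
    record(count)
    delta = [ix for n in count]
    weight *= ix * weight
    if ix != ix and ix == 15:
        delta = 8 // count
        weight = 5
    ix = count * ix // (18 % weight)
    return count

10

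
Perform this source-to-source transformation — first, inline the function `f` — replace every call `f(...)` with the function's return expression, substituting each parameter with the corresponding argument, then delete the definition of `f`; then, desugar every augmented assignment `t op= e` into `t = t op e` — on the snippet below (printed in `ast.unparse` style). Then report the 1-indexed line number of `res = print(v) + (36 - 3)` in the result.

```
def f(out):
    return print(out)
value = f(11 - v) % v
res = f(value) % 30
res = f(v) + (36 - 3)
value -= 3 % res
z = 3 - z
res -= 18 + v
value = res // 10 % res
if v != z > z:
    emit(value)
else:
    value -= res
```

Transformed code:
value = print(11 - v) % v
res = print(value) % 30
res = print(v) + (36 - 3)
value = value - 3 % res
z = 3 - z
res = res - (18 + v)
value = res // 10 % res
if v != z > z:
    emit(value)
else:
    value = value - res

3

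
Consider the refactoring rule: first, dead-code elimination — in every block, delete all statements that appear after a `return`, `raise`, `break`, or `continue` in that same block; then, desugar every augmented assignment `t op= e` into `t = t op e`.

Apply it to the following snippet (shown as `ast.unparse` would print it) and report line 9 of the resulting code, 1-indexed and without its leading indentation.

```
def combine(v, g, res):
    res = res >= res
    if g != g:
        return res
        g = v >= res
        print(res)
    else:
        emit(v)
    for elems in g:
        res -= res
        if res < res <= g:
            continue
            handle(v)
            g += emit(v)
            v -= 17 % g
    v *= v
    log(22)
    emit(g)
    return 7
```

if res < res <= g:

Transformed code:
def combine(v, g, res):
    res = res >= res
    if g != g:
        return res
    else:
        emit(v)
    for elems in g:
        res = res - res
        if res < res <= g:
            continue
    v = v * v
    log(22)
    emit(g)
    return 7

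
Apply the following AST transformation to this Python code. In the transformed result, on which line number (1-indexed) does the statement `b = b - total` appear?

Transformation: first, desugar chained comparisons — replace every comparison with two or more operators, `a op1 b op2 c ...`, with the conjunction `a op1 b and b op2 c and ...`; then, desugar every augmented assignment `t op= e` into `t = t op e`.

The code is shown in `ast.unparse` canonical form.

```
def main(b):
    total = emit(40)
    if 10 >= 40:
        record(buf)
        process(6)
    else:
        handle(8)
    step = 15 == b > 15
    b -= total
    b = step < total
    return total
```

9

Transformed code:
def main(b):
    total = emit(40)
    if 10 >= 40:
        record(buf)
        process(6)
    else:
        handle(8)
    step = 15 == b and b > 15
    b = b - total
    b = step < total
    return total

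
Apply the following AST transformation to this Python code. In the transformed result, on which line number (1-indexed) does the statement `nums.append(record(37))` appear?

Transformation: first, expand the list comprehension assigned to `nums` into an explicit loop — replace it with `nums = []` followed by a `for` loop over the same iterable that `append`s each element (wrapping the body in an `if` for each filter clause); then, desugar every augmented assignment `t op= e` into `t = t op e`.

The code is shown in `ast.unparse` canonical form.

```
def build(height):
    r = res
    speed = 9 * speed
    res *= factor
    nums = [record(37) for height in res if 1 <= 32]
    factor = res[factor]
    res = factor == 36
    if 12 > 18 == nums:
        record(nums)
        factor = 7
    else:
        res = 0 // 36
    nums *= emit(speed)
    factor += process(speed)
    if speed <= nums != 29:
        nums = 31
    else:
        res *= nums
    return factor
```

Transformed code:
def build(height):
    r = res
    speed = 9 * speed
    res = res * factor
    nums = []
    for height in res:
        if 1 <= 32:
            nums.append(record(37))
    factor = res[factor]
    res = factor == 36
    if 12 > 18 == nums:
        record(nums)
        factor = 7
    else:
        res = 0 // 36
    nums = nums * emit(speed)
    factor = factor + process(speed)
    if speed <= nums != 29:
        nums = 31
    else:
        res = res * nums
    return factor

8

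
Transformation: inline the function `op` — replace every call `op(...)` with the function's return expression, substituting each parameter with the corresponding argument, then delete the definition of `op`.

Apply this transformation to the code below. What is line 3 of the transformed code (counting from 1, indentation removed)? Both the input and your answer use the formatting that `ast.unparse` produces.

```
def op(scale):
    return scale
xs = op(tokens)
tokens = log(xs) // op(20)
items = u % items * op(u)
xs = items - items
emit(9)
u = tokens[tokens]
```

items = u % items * u

Transformed code:
xs = tokens
tokens = log(xs) // 20
items = u % items * u
xs = items - items
emit(9)
u = tokens[tokens]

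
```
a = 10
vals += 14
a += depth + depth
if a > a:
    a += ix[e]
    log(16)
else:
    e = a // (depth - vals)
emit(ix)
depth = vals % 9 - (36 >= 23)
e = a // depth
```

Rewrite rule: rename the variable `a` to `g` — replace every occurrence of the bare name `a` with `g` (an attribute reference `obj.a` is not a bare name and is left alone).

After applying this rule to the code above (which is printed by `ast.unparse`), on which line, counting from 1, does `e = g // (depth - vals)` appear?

Transformed code:
g = 10
vals += 14
g += depth + depth
if g > g:
    g += ix[e]
    log(16)
else:
    e = g // (depth - vals)
emit(ix)
depth = vals % 9 - (36 >= 23)
e = g // depth

8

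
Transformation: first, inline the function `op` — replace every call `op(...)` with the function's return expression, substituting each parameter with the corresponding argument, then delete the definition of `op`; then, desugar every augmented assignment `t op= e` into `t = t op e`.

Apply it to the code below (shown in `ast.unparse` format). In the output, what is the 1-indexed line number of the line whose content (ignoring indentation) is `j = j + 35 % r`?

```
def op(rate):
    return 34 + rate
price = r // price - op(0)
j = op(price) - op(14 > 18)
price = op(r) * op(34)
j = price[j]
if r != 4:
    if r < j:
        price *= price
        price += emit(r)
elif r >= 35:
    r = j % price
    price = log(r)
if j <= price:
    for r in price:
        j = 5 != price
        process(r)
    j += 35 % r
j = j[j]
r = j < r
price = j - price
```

Transformed code:
price = r // price - (34 + 0)
j = 34 + price - (34 + (14 > 18))
price = (34 + r) * (34 + 34)
j = price[j]
if r != 4:
    if r < j:
        price = price * price
        price = price + emit(r)
elif r >= 35:
    r = j % price
    price = log(r)
if j <= price:
    for r in price:
        j = 5 != price
        process(r)
    j = j + 35 % r
j = j[j]
r = j < r
price = j - price

16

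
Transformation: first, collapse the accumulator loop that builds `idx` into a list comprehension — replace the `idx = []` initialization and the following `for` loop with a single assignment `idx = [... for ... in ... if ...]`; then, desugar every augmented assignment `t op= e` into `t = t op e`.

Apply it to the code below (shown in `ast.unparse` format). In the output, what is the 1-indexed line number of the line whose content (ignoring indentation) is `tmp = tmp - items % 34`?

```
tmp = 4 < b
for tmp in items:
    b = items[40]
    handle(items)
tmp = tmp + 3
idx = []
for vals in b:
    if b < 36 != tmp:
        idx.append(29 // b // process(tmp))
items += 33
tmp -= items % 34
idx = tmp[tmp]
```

Transformed code:
tmp = 4 < b
for tmp in items:
    b = items[40]
    handle(items)
tmp = tmp + 3
idx = [29 // b // process(tmp) for vals in b if b < 36 != tmp]
items = items + 33
tmp = tmp - items % 34
idx = tmp[tmp]

8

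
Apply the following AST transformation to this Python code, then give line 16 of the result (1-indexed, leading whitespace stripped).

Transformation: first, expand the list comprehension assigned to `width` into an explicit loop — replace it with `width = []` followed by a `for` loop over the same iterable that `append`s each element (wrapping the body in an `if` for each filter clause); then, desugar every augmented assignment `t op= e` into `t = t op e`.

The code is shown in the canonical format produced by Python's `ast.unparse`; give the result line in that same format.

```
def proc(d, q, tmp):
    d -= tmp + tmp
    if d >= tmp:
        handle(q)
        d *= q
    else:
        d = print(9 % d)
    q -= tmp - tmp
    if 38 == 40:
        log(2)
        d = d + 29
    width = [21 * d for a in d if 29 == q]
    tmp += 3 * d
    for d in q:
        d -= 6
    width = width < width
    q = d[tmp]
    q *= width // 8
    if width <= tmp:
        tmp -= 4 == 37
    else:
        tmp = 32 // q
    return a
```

tmp = tmp + 3 * d

Transformed code:
def proc(d, q, tmp):
    d = d - (tmp + tmp)
    if d >= tmp:
        handle(q)
        d = d * q
    else:
        d = print(9 % d)
    q = q - (tmp - tmp)
    if 38 == 40:
        log(2)
        d = d + 29
    width = []
    for a in d:
        if 29 == q:
            width.append(21 * d)
    tmp = tmp + 3 * d
    for d in q:
        d = d - 6
    width = width < width
    q = d[tmp]
    q = q * (width // 8)
    if width <= tmp:
        tmp = tmp - (4 == 37)
    else:
        tmp = 32 // q
    return a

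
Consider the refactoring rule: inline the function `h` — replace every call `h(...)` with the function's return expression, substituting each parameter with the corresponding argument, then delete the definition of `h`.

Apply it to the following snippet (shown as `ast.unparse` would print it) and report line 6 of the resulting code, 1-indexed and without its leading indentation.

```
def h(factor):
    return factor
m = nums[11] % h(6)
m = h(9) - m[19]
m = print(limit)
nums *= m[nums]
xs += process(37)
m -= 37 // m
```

m -= 37 // m

Transformed code:
m = nums[11] % 6
m = 9 - m[19]
m = print(limit)
nums *= m[nums]
xs += process(37)
m -= 37 // m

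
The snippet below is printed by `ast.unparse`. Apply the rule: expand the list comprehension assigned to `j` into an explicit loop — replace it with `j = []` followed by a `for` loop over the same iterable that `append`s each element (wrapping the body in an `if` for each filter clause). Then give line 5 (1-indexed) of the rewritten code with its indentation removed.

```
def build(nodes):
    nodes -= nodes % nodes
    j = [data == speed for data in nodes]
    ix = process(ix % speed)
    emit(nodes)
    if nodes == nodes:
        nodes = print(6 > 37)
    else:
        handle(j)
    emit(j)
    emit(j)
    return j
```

Transformed code:
def build(nodes):
    nodes -= nodes % nodes
    j = []
    for data in nodes:
        j.append(data == speed)
    ix = process(ix % speed)
    emit(nodes)
    if nodes == nodes:
        nodes = print(6 > 37)
    else:
        handle(j)
    emit(j)
    emit(j)
    return j

j.append(data == speed)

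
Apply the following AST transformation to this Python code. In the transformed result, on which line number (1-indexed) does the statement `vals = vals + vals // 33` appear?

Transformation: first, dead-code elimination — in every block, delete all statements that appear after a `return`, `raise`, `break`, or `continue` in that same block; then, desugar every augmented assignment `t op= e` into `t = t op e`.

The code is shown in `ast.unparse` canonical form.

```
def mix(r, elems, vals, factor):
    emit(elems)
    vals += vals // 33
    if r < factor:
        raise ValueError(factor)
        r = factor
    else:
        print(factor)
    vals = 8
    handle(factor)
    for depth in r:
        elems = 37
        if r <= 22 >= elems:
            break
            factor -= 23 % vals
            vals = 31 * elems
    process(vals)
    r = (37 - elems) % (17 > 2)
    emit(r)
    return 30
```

Transformed code:
def mix(r, elems, vals, factor):
    emit(elems)
    vals = vals + vals // 33
    if r < factor:
        raise ValueError(factor)
    else:
        print(factor)
    vals = 8
    handle(factor)
    for depth in r:
        elems = 37
        if r <= 22 >= elems:
            break
    process(vals)
    r = (37 - elems) % (17 > 2)
    emit(r)
    return 30

3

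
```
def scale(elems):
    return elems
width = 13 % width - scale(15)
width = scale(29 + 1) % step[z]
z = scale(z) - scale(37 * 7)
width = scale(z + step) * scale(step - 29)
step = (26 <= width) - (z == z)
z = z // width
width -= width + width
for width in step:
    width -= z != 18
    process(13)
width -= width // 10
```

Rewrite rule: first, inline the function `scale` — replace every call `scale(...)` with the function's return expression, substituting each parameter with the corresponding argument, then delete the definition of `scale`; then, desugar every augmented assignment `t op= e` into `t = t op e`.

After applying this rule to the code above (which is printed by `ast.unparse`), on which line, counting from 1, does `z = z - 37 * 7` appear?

3

Transformed code:
width = 13 % width - 15
width = (29 + 1) % step[z]
z = z - 37 * 7
width = (z + step) * (step - 29)
step = (26 <= width) - (z == z)
z = z // width
width = width - (width + width)
for width in step:
    width = width - (z != 18)
    process(13)
width = width - width // 10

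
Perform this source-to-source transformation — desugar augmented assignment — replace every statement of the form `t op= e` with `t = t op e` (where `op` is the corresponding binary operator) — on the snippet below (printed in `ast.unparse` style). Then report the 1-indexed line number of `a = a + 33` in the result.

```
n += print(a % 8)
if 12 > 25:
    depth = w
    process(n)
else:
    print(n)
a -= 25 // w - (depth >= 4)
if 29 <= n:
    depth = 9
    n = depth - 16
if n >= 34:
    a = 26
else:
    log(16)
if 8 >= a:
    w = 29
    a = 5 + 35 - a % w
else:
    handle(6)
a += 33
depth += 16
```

20

Transformed code:
n = n + print(a % 8)
if 12 > 25:
    depth = w
    process(n)
else:
    print(n)
a = a - (25 // w - (depth >= 4))
if 29 <= n:
    depth = 9
    n = depth - 16
if n >= 34:
    a = 26
else:
    log(16)
if 8 >= a:
    w = 29
    a = 5 + 35 - a % w
else:
    handle(6)
a = a + 33
depth = depth + 16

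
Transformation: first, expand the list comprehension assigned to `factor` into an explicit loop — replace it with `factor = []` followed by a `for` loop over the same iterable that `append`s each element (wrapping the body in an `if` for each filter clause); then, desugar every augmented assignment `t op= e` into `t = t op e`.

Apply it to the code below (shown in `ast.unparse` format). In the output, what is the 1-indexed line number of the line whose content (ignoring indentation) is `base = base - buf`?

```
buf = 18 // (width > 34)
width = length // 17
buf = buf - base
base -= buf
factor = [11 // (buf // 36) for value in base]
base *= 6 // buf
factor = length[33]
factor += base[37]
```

4

Transformed code:
buf = 18 // (width > 34)
width = length // 17
buf = buf - base
base = base - buf
factor = []
for value in base:
    factor.append(11 // (buf // 36))
base = base * (6 // buf)
factor = length[33]
factor = factor + base[37]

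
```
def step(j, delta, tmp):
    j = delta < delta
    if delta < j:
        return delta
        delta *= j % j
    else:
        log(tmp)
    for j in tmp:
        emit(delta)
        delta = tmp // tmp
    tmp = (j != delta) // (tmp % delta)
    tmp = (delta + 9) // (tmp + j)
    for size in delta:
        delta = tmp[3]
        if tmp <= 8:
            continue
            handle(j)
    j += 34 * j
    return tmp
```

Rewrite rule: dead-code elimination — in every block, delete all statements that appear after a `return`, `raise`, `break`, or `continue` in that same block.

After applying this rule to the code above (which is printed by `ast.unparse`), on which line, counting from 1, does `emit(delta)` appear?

8

Transformed code:
def step(j, delta, tmp):
    j = delta < delta
    if delta < j:
        return delta
    else:
        log(tmp)
    for j in tmp:
        emit(delta)
        delta = tmp // tmp
    tmp = (j != delta) // (tmp % delta)
    tmp = (delta + 9) // (tmp + j)
    for size in delta:
        delta = tmp[3]
        if tmp <= 8:
            continue
    j += 34 * j
    return tmp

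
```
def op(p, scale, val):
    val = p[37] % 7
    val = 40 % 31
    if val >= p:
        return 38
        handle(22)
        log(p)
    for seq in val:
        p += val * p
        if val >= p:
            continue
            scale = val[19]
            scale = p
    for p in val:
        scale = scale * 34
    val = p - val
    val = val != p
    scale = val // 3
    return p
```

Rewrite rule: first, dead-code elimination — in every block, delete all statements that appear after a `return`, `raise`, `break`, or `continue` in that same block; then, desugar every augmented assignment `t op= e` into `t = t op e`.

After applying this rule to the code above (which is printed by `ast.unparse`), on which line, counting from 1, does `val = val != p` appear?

Transformed code:
def op(p, scale, val):
    val = p[37] % 7
    val = 40 % 31
    if val >= p:
        return 38
    for seq in val:
        p = p + val * p
        if val >= p:
            continue
    for p in val:
        scale = scale * 34
    val = p - val
    val = val != p
    scale = val // 3
    return p

13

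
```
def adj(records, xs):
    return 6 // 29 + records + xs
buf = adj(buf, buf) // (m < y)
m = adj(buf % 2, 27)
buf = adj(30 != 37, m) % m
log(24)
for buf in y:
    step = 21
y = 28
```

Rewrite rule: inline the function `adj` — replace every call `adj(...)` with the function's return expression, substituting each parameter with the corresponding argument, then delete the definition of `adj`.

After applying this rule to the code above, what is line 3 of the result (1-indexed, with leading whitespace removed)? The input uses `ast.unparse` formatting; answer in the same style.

buf = (6 // 29 + (30 != 37) + m) % m

Transformed code:
buf = (6 // 29 + buf + buf) // (m < y)
m = 6 // 29 + buf % 2 + 27
buf = (6 // 29 + (30 != 37) + m) % m
log(24)
for buf in y:
    step = 21
y = 28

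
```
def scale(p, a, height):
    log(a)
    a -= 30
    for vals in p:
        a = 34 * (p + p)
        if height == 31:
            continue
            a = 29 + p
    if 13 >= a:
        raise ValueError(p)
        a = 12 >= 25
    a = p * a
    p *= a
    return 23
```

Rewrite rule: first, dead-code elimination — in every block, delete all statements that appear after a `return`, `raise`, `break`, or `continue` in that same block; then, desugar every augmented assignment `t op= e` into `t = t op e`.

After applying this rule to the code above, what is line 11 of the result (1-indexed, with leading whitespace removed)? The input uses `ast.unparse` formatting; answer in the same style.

Transformed code:
def scale(p, a, height):
    log(a)
    a = a - 30
    for vals in p:
        a = 34 * (p + p)
        if height == 31:
            continue
    if 13 >= a:
        raise ValueError(p)
    a = p * a
    p = p * a
    return 23

p = p * a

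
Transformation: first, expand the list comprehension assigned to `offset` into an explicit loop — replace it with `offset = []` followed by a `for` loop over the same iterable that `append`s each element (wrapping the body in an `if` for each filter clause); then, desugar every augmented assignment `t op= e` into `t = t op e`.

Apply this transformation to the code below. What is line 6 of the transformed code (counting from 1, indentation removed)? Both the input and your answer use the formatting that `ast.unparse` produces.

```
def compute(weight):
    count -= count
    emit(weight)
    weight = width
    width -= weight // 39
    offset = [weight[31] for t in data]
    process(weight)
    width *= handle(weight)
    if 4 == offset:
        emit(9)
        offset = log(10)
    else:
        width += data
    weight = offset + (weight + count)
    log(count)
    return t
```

offset = []

Transformed code:
def compute(weight):
    count = count - count
    emit(weight)
    weight = width
    width = width - weight // 39
    offset = []
    for t in data:
        offset.append(weight[31])
    process(weight)
    width = width * handle(weight)
    if 4 == offset:
        emit(9)
        offset = log(10)
    else:
        width = width + data
    weight = offset + (weight + count)
    log(count)
    return t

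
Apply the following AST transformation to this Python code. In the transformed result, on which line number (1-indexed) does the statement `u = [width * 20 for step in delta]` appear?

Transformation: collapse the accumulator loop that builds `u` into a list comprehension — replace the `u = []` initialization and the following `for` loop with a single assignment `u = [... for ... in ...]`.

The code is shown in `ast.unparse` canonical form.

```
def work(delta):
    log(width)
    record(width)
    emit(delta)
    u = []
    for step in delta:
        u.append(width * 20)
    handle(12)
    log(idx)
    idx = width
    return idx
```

Transformed code:
def work(delta):
    log(width)
    record(width)
    emit(delta)
    u = [width * 20 for step in delta]
    handle(12)
    log(idx)
    idx = width
    return idx

5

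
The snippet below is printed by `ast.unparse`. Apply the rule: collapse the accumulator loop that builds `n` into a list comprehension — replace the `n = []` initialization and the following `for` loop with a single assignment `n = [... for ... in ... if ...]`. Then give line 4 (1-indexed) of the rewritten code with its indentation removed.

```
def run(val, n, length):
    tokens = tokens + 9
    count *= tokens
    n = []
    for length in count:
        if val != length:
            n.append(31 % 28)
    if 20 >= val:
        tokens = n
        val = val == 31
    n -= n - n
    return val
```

Transformed code:
def run(val, n, length):
    tokens = tokens + 9
    count *= tokens
    n = [31 % 28 for length in count if val != length]
    if 20 >= val:
        tokens = n
        val = val == 31
    n -= n - n
    return val

n = [31 % 28 for length in count if val != length]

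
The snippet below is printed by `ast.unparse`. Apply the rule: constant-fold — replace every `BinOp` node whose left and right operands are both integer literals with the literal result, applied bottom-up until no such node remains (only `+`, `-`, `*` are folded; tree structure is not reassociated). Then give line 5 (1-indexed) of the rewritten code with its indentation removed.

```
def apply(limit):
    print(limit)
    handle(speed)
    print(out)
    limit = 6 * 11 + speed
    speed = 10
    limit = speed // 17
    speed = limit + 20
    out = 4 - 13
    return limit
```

limit = 66 + speed

Transformed code:
def apply(limit):
    print(limit)
    handle(speed)
    print(out)
    limit = 66 + speed
    speed = 10
    limit = speed // 17
    speed = limit + 20
    out = -9
    return limit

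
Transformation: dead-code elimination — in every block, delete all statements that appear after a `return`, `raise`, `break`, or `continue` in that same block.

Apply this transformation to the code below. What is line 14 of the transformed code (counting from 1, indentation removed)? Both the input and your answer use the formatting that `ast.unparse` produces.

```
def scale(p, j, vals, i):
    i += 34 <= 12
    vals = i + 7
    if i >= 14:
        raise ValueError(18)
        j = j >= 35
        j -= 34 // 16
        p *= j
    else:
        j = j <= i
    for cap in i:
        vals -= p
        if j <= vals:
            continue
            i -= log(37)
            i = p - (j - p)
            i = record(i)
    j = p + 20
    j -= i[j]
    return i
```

return i

Transformed code:
def scale(p, j, vals, i):
    i += 34 <= 12
    vals = i + 7
    if i >= 14:
        raise ValueError(18)
    else:
        j = j <= i
    for cap in i:
        vals -= p
        if j <= vals:
            continue
    j = p + 20
    j -= i[j]
    return i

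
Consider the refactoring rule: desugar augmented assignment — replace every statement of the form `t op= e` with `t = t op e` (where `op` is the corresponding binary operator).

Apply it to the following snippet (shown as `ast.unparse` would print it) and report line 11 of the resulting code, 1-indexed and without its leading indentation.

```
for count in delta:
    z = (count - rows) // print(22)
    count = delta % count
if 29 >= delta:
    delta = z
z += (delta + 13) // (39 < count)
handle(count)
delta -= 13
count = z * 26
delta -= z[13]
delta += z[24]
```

Transformed code:
for count in delta:
    z = (count - rows) // print(22)
    count = delta % count
if 29 >= delta:
    delta = z
z = z + (delta + 13) // (39 < count)
handle(count)
delta = delta - 13
count = z * 26
delta = delta - z[13]
delta = delta + z[24]

delta = delta + z[24]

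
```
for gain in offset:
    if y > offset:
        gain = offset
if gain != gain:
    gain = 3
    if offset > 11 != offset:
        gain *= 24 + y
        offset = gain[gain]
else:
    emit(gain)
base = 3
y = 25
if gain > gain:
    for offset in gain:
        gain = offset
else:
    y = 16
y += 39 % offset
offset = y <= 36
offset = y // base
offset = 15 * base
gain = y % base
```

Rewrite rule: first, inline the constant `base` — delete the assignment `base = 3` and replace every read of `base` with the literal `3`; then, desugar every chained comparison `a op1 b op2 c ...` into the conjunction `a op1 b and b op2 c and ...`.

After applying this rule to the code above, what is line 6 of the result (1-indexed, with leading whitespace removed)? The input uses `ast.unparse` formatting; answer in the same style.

Transformed code:
for gain in offset:
    if y > offset:
        gain = offset
if gain != gain:
    gain = 3
    if offset > 11 and 11 != offset:
        gain *= 24 + y
        offset = gain[gain]
else:
    emit(gain)
y = 25
if gain > gain:
    for offset in gain:
        gain = offset
else:
    y = 16
y += 39 % offset
offset = y <= 36
offset = y // 3
offset = 15 * 3
gain = y % 3

if offset > 11 and 11 != offset:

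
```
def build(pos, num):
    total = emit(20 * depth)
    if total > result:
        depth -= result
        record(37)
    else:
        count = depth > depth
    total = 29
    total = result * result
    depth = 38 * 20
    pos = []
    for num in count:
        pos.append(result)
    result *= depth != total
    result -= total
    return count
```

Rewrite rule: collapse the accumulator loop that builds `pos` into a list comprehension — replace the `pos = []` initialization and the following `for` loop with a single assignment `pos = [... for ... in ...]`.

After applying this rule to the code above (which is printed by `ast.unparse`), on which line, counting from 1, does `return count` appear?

14

Transformed code:
def build(pos, num):
    total = emit(20 * depth)
    if total > result:
        depth -= result
        record(37)
    else:
        count = depth > depth
    total = 29
    total = result * result
    depth = 38 * 20
    pos = [result for num in count]
    result *= depth != total
    result -= total
    return count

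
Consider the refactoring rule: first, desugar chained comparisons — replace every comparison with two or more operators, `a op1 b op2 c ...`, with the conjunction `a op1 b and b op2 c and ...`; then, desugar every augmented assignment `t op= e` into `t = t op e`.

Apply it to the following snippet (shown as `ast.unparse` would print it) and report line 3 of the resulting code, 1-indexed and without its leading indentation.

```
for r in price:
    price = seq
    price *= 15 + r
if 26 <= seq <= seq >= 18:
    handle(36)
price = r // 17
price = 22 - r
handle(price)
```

Transformed code:
for r in price:
    price = seq
    price = price * (15 + r)
if 26 <= seq and seq <= seq and (seq >= 18):
    handle(36)
price = r // 17
price = 22 - r
handle(price)

price = price * (15 + r)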